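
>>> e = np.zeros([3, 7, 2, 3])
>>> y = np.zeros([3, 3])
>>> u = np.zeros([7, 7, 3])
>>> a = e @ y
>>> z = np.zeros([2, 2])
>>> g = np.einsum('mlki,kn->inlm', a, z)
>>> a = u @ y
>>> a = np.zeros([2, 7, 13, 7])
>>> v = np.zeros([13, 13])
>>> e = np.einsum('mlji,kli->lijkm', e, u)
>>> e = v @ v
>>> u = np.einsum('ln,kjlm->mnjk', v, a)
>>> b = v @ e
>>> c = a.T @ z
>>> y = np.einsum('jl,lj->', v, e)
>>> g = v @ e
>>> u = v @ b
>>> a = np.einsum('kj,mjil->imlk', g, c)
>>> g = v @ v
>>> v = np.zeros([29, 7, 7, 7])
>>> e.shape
(13, 13)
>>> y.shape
()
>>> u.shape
(13, 13)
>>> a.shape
(7, 7, 2, 13)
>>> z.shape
(2, 2)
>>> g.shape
(13, 13)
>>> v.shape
(29, 7, 7, 7)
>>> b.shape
(13, 13)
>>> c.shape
(7, 13, 7, 2)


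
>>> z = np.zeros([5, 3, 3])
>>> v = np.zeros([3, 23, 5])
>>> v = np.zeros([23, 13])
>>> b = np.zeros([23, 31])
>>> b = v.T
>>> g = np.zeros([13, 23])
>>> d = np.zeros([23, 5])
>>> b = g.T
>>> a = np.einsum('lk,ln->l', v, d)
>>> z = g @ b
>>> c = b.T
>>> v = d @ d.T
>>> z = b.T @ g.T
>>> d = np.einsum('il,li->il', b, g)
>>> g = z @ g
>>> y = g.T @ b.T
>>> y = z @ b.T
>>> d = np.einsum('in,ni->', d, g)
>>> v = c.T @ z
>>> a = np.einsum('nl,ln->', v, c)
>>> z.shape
(13, 13)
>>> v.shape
(23, 13)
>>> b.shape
(23, 13)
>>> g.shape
(13, 23)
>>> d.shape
()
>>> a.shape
()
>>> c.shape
(13, 23)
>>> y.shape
(13, 23)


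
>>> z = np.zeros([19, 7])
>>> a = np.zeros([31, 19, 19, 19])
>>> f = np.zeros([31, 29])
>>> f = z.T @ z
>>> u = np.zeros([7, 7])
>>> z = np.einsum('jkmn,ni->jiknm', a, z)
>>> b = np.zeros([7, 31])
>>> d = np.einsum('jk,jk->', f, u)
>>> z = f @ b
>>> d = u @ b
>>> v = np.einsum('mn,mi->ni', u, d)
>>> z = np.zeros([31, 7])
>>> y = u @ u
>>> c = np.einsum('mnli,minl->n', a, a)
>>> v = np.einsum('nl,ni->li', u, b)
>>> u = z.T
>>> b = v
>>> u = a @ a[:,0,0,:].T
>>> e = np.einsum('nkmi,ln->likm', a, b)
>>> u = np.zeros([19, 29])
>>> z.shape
(31, 7)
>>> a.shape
(31, 19, 19, 19)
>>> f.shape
(7, 7)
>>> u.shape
(19, 29)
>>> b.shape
(7, 31)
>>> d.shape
(7, 31)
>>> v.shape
(7, 31)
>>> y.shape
(7, 7)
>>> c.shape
(19,)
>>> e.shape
(7, 19, 19, 19)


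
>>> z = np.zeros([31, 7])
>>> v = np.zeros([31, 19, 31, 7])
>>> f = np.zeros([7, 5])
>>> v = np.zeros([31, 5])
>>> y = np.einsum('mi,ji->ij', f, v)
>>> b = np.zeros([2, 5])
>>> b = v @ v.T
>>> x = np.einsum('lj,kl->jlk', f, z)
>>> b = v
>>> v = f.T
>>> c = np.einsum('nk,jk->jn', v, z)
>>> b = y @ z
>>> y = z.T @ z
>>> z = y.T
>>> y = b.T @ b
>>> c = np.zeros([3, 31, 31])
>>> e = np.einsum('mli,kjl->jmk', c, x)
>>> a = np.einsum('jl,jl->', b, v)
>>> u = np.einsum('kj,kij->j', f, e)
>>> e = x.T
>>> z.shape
(7, 7)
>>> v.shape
(5, 7)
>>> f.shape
(7, 5)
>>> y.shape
(7, 7)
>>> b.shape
(5, 7)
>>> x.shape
(5, 7, 31)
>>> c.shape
(3, 31, 31)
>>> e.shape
(31, 7, 5)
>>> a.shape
()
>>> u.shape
(5,)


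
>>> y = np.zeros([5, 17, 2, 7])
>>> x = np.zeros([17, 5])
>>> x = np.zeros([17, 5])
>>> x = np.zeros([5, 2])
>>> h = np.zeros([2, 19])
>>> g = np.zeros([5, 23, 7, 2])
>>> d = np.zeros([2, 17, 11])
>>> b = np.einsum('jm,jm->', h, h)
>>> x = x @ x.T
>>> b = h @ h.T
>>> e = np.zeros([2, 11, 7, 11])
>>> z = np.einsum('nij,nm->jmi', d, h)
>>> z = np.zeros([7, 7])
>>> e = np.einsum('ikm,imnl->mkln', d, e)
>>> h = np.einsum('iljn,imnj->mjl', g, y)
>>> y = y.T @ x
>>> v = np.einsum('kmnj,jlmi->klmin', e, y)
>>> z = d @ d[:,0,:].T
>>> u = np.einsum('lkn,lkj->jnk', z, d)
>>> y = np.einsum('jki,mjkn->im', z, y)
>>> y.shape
(2, 7)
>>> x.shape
(5, 5)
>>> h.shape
(17, 7, 23)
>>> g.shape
(5, 23, 7, 2)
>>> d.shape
(2, 17, 11)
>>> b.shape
(2, 2)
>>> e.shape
(11, 17, 11, 7)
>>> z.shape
(2, 17, 2)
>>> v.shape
(11, 2, 17, 5, 11)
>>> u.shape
(11, 2, 17)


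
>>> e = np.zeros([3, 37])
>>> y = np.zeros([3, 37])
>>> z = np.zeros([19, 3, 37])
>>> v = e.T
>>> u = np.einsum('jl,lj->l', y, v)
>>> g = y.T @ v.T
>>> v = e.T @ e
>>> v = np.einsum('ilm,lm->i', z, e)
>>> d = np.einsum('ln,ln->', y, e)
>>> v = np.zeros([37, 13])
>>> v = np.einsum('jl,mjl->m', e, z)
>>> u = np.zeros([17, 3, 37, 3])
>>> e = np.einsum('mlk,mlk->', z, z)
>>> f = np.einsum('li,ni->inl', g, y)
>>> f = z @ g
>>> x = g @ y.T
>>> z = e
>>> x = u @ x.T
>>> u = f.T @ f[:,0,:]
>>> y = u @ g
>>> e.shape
()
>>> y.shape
(37, 3, 37)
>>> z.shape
()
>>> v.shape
(19,)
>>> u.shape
(37, 3, 37)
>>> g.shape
(37, 37)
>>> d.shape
()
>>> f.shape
(19, 3, 37)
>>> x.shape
(17, 3, 37, 37)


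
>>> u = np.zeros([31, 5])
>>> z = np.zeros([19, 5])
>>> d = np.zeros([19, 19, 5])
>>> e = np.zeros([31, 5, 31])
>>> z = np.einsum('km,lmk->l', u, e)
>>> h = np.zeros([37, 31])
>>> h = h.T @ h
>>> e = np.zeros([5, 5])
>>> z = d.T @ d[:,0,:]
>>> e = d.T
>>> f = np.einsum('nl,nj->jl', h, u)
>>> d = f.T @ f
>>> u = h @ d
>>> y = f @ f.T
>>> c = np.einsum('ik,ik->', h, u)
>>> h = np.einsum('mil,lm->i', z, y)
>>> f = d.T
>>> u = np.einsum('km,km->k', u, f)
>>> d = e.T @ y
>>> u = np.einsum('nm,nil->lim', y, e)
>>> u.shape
(19, 19, 5)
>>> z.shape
(5, 19, 5)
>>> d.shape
(19, 19, 5)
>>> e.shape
(5, 19, 19)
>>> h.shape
(19,)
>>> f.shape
(31, 31)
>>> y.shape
(5, 5)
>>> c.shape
()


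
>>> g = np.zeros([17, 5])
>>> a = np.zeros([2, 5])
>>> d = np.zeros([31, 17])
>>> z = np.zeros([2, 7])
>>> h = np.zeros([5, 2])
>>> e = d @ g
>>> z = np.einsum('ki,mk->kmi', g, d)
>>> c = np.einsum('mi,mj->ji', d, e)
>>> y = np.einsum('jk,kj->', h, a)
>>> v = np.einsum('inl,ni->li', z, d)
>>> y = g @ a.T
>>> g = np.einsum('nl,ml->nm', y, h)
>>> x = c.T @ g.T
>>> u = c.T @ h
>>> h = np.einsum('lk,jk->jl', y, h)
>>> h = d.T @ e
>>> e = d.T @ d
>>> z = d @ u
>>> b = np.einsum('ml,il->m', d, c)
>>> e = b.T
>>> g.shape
(17, 5)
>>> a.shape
(2, 5)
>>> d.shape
(31, 17)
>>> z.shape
(31, 2)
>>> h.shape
(17, 5)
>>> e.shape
(31,)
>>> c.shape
(5, 17)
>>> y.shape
(17, 2)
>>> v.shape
(5, 17)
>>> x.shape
(17, 17)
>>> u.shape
(17, 2)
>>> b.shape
(31,)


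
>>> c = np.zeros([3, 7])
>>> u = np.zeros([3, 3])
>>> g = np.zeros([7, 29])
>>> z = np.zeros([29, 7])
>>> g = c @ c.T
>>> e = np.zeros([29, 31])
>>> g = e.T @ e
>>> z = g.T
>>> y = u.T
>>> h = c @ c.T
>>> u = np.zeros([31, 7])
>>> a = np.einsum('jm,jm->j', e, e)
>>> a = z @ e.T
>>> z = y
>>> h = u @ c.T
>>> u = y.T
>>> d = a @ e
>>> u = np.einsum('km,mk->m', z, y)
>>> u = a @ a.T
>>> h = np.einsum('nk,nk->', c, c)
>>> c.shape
(3, 7)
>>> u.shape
(31, 31)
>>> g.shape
(31, 31)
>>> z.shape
(3, 3)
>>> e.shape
(29, 31)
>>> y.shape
(3, 3)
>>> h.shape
()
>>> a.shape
(31, 29)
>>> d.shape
(31, 31)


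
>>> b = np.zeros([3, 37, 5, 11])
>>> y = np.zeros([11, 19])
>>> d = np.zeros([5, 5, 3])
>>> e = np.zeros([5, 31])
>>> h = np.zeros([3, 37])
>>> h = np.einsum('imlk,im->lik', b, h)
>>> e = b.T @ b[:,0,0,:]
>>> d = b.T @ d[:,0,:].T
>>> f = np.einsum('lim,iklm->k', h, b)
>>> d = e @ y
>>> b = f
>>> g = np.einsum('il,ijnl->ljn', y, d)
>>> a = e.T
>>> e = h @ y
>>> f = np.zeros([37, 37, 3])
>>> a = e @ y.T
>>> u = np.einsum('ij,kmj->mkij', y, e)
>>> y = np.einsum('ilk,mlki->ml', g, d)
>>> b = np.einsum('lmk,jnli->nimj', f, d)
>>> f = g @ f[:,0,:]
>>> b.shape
(5, 19, 37, 11)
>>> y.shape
(11, 5)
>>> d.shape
(11, 5, 37, 19)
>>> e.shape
(5, 3, 19)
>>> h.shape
(5, 3, 11)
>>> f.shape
(19, 5, 3)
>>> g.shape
(19, 5, 37)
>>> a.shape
(5, 3, 11)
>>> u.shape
(3, 5, 11, 19)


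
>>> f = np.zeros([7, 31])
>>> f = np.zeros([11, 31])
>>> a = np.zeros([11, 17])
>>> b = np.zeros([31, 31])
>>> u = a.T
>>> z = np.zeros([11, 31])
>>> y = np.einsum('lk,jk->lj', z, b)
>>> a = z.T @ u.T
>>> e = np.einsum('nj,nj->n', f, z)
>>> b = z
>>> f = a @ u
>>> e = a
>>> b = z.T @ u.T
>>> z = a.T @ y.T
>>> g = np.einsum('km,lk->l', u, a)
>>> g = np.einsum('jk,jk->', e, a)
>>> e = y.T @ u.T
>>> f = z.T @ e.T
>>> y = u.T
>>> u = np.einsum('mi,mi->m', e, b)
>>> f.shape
(11, 31)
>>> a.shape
(31, 17)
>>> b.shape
(31, 17)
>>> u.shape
(31,)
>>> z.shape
(17, 11)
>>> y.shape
(11, 17)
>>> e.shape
(31, 17)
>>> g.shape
()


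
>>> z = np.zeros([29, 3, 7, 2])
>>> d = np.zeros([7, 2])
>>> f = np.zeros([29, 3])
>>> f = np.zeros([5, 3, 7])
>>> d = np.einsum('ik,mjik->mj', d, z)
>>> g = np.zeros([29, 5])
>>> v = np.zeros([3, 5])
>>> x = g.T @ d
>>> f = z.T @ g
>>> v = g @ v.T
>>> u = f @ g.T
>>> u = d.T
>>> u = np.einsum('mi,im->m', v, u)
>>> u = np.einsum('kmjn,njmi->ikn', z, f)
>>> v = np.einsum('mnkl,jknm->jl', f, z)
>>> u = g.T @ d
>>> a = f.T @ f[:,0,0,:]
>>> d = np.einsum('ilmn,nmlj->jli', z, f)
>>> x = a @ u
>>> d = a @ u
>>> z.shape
(29, 3, 7, 2)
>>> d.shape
(5, 3, 7, 3)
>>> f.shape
(2, 7, 3, 5)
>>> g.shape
(29, 5)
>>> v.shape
(29, 5)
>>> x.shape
(5, 3, 7, 3)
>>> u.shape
(5, 3)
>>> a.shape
(5, 3, 7, 5)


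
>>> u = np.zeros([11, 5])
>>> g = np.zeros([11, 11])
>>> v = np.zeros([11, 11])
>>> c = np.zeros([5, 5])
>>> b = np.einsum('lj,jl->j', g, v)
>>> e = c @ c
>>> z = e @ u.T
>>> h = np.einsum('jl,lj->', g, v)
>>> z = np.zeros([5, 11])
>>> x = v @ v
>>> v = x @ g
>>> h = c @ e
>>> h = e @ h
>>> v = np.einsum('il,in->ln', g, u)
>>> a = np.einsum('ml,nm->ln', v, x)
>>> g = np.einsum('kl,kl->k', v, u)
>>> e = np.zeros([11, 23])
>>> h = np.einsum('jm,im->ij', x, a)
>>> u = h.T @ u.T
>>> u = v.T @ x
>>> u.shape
(5, 11)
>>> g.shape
(11,)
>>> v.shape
(11, 5)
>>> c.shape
(5, 5)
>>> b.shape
(11,)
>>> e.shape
(11, 23)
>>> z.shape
(5, 11)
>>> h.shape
(5, 11)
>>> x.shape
(11, 11)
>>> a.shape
(5, 11)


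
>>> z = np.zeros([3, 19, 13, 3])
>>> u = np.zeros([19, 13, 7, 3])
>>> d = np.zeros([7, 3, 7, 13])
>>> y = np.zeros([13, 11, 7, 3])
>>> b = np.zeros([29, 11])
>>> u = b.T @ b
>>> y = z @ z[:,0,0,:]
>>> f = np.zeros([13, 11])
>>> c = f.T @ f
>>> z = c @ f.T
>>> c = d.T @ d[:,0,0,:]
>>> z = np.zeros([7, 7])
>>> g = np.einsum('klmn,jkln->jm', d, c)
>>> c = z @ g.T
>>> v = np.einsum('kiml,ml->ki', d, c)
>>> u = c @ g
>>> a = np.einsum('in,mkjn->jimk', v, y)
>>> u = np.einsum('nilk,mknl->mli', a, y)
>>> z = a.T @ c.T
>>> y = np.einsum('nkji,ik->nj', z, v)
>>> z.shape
(19, 3, 7, 7)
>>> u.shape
(3, 3, 7)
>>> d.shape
(7, 3, 7, 13)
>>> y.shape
(19, 7)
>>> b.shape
(29, 11)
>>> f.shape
(13, 11)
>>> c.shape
(7, 13)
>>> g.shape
(13, 7)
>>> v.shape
(7, 3)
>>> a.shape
(13, 7, 3, 19)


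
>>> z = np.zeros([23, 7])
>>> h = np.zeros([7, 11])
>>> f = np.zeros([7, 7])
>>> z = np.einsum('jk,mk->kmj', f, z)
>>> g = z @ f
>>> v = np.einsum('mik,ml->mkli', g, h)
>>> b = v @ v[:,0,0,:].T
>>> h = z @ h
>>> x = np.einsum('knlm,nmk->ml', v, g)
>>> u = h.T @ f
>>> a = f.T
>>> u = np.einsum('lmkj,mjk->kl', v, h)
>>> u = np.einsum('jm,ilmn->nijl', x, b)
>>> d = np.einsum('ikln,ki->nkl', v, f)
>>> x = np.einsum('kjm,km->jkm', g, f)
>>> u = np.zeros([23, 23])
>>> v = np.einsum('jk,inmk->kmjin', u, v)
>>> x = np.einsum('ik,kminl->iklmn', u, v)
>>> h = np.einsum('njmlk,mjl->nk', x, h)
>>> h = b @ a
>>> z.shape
(7, 23, 7)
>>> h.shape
(7, 7, 11, 7)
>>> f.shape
(7, 7)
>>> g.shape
(7, 23, 7)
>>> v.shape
(23, 11, 23, 7, 7)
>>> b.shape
(7, 7, 11, 7)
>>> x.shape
(23, 23, 7, 11, 7)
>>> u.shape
(23, 23)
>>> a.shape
(7, 7)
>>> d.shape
(23, 7, 11)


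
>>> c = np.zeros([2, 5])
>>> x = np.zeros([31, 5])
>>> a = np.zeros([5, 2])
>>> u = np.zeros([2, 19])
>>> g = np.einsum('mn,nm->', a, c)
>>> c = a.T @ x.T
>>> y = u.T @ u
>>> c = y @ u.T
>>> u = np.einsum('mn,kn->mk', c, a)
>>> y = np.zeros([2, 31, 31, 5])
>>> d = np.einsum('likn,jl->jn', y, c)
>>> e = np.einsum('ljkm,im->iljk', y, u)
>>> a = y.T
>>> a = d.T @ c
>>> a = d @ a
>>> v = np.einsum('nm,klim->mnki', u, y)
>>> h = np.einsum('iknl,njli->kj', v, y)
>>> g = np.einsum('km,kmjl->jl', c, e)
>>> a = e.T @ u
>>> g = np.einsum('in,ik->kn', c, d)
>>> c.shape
(19, 2)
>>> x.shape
(31, 5)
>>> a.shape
(31, 31, 2, 5)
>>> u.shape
(19, 5)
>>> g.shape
(5, 2)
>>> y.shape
(2, 31, 31, 5)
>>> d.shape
(19, 5)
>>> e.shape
(19, 2, 31, 31)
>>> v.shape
(5, 19, 2, 31)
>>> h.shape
(19, 31)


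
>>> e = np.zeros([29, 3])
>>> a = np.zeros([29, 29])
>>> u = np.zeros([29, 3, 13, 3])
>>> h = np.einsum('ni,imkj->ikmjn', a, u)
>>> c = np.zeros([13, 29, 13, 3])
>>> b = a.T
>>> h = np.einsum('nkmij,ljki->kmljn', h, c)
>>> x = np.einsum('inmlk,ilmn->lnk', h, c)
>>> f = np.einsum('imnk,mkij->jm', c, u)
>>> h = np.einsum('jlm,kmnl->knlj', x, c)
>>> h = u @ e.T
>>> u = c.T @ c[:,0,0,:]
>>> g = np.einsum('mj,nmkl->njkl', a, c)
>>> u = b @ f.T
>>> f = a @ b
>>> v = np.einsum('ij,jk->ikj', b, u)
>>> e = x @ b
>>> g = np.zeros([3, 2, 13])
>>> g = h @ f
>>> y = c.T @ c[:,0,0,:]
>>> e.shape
(29, 3, 29)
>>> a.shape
(29, 29)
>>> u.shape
(29, 3)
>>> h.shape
(29, 3, 13, 29)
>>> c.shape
(13, 29, 13, 3)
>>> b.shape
(29, 29)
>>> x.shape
(29, 3, 29)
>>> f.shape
(29, 29)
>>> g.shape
(29, 3, 13, 29)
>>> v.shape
(29, 3, 29)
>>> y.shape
(3, 13, 29, 3)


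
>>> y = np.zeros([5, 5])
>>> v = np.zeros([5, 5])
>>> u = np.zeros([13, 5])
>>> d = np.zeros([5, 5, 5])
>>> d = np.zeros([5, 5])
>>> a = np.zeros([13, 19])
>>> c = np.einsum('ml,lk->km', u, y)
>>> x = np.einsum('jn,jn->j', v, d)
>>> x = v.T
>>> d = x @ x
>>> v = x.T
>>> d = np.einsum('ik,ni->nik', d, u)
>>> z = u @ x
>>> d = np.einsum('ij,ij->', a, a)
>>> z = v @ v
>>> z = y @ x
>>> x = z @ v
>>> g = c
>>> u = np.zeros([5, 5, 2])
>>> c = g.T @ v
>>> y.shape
(5, 5)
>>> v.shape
(5, 5)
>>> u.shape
(5, 5, 2)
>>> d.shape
()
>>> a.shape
(13, 19)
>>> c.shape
(13, 5)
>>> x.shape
(5, 5)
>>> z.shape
(5, 5)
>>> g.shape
(5, 13)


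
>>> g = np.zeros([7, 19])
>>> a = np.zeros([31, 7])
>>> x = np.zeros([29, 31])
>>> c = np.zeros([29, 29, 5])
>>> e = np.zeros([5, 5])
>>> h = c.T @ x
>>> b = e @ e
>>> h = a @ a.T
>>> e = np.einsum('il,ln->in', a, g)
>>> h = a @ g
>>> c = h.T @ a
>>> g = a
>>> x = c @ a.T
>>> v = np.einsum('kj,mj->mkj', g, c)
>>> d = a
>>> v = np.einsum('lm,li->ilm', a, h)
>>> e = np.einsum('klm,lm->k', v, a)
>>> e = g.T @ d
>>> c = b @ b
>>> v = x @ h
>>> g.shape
(31, 7)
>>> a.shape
(31, 7)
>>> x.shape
(19, 31)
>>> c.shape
(5, 5)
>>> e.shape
(7, 7)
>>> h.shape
(31, 19)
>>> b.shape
(5, 5)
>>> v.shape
(19, 19)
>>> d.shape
(31, 7)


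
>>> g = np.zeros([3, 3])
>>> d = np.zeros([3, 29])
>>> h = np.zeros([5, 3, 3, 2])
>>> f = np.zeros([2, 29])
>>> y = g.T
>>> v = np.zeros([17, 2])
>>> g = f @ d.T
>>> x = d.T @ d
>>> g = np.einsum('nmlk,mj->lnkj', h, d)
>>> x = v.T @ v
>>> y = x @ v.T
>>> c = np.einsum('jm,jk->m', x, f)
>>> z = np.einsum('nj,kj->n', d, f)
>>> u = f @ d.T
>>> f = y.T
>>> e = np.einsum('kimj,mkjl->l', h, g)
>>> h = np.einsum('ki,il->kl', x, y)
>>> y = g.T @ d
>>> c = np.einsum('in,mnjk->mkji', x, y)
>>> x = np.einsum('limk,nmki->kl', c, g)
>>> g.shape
(3, 5, 2, 29)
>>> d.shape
(3, 29)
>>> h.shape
(2, 17)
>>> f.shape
(17, 2)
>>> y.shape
(29, 2, 5, 29)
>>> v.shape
(17, 2)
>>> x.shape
(2, 29)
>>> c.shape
(29, 29, 5, 2)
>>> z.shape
(3,)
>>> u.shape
(2, 3)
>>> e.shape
(29,)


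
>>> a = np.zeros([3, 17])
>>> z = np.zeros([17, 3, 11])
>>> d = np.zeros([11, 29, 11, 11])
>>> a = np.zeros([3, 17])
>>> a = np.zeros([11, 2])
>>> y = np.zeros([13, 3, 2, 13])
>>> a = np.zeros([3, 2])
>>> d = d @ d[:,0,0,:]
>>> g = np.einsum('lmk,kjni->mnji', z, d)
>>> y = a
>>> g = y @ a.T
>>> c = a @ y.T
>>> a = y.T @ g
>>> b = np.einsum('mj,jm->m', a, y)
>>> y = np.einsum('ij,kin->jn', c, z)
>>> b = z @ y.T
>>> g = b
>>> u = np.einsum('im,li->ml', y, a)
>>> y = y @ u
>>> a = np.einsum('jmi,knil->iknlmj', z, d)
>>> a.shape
(11, 11, 29, 11, 3, 17)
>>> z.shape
(17, 3, 11)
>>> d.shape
(11, 29, 11, 11)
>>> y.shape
(3, 2)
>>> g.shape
(17, 3, 3)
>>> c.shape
(3, 3)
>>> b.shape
(17, 3, 3)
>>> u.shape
(11, 2)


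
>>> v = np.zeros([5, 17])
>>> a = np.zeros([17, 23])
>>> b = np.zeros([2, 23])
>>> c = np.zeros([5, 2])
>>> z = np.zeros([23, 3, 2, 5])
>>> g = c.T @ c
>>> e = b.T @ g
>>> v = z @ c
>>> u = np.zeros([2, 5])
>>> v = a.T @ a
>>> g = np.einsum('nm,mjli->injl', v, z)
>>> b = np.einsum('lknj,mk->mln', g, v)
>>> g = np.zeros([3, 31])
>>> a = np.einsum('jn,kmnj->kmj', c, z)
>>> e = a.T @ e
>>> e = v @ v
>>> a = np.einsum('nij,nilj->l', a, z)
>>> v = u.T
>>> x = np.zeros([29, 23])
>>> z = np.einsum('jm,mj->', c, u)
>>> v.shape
(5, 2)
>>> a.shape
(2,)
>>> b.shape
(23, 5, 3)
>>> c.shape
(5, 2)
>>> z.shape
()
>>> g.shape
(3, 31)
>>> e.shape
(23, 23)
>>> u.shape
(2, 5)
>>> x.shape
(29, 23)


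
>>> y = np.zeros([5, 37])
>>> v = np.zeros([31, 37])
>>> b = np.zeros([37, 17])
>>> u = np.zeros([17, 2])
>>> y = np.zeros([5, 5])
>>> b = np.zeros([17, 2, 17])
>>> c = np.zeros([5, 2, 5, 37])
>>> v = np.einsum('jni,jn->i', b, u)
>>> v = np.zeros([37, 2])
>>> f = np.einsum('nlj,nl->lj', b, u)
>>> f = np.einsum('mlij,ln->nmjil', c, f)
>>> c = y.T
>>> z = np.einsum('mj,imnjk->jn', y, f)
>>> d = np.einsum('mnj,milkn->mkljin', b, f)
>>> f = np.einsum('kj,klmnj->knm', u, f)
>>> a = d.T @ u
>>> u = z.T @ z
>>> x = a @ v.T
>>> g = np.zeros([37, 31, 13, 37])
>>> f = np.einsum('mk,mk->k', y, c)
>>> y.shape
(5, 5)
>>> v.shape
(37, 2)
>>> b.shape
(17, 2, 17)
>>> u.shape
(37, 37)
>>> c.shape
(5, 5)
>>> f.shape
(5,)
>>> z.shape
(5, 37)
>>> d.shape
(17, 5, 37, 17, 5, 2)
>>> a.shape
(2, 5, 17, 37, 5, 2)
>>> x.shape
(2, 5, 17, 37, 5, 37)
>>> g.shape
(37, 31, 13, 37)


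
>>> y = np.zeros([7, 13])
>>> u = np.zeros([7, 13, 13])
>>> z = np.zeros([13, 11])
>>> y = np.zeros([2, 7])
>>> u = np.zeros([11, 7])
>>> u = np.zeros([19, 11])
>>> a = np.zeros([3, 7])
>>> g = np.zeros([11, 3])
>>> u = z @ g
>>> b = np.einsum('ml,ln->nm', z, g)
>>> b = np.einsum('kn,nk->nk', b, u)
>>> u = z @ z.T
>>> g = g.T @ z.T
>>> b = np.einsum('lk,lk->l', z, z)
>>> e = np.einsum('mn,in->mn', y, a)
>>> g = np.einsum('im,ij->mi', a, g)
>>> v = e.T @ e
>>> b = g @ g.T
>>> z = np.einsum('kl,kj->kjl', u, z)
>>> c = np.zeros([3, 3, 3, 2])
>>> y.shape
(2, 7)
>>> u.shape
(13, 13)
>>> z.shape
(13, 11, 13)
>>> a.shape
(3, 7)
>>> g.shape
(7, 3)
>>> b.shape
(7, 7)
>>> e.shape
(2, 7)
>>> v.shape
(7, 7)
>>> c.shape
(3, 3, 3, 2)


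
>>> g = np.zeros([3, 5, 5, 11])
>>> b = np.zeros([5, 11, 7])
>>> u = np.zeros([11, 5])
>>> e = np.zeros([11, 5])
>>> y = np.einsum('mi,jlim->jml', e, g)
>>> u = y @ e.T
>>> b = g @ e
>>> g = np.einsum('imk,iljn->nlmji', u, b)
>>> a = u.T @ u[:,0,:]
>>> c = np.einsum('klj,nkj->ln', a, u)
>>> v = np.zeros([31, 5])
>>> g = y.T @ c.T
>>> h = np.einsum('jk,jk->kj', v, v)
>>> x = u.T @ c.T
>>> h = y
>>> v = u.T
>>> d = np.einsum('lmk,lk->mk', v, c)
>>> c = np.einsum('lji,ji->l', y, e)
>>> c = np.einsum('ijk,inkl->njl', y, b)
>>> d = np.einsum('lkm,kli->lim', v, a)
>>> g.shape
(5, 11, 11)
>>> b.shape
(3, 5, 5, 5)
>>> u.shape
(3, 11, 11)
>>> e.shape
(11, 5)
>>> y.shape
(3, 11, 5)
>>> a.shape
(11, 11, 11)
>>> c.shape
(5, 11, 5)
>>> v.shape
(11, 11, 3)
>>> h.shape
(3, 11, 5)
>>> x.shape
(11, 11, 11)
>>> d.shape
(11, 11, 3)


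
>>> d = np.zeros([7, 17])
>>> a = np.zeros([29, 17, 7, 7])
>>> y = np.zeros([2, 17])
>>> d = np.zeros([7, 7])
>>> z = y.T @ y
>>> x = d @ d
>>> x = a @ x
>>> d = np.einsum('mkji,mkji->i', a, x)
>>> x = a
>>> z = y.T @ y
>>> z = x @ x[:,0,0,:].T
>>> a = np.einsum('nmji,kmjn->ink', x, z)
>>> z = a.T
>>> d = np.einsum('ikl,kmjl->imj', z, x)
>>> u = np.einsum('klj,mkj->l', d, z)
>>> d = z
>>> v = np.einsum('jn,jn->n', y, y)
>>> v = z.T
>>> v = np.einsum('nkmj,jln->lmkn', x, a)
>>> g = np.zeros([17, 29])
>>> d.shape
(29, 29, 7)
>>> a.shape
(7, 29, 29)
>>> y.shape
(2, 17)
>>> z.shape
(29, 29, 7)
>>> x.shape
(29, 17, 7, 7)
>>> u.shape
(17,)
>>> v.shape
(29, 7, 17, 29)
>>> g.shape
(17, 29)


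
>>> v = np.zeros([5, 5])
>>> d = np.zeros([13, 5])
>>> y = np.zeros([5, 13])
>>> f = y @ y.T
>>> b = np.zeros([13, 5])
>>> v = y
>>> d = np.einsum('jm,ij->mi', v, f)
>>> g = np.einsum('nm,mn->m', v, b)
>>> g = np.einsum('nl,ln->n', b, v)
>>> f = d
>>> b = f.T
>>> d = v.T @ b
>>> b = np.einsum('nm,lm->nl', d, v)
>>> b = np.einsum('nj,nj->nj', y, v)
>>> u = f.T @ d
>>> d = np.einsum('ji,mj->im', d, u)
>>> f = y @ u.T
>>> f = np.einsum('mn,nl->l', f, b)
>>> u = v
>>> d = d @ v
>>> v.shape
(5, 13)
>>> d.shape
(13, 13)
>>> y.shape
(5, 13)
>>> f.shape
(13,)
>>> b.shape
(5, 13)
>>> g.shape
(13,)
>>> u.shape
(5, 13)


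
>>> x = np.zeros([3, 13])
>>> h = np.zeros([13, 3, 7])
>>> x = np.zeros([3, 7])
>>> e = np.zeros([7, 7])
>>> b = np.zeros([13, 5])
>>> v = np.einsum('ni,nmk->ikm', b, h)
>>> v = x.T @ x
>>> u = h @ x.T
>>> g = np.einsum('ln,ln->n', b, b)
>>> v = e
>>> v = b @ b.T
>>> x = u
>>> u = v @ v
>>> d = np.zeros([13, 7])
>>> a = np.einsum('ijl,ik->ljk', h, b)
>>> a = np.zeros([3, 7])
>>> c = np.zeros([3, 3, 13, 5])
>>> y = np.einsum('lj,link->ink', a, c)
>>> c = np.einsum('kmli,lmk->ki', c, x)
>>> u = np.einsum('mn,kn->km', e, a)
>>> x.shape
(13, 3, 3)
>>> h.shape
(13, 3, 7)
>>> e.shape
(7, 7)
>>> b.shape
(13, 5)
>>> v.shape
(13, 13)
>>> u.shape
(3, 7)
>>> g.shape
(5,)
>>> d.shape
(13, 7)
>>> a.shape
(3, 7)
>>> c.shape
(3, 5)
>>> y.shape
(3, 13, 5)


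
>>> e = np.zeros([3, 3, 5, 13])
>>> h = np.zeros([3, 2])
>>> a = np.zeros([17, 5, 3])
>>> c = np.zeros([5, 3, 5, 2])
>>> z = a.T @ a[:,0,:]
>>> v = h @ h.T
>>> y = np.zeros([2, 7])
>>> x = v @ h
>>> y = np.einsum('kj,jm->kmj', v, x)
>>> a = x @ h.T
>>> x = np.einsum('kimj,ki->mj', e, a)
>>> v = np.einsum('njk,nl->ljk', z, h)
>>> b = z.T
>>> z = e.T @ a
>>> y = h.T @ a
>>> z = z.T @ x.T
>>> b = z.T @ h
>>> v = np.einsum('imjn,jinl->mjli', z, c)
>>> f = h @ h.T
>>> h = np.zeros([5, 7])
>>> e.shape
(3, 3, 5, 13)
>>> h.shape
(5, 7)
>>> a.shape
(3, 3)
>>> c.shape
(5, 3, 5, 2)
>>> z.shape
(3, 3, 5, 5)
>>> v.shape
(3, 5, 2, 3)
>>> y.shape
(2, 3)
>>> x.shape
(5, 13)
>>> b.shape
(5, 5, 3, 2)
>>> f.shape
(3, 3)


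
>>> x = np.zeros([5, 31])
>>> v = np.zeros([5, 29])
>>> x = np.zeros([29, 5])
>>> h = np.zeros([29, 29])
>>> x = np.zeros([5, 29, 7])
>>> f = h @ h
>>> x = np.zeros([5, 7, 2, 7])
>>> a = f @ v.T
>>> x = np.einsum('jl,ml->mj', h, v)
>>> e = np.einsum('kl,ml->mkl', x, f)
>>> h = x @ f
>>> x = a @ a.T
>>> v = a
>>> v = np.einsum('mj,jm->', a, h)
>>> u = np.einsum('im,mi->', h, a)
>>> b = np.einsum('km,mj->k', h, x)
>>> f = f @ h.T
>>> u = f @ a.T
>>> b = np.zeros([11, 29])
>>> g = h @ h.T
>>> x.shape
(29, 29)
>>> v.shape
()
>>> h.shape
(5, 29)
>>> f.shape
(29, 5)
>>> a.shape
(29, 5)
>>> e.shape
(29, 5, 29)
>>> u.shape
(29, 29)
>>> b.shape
(11, 29)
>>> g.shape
(5, 5)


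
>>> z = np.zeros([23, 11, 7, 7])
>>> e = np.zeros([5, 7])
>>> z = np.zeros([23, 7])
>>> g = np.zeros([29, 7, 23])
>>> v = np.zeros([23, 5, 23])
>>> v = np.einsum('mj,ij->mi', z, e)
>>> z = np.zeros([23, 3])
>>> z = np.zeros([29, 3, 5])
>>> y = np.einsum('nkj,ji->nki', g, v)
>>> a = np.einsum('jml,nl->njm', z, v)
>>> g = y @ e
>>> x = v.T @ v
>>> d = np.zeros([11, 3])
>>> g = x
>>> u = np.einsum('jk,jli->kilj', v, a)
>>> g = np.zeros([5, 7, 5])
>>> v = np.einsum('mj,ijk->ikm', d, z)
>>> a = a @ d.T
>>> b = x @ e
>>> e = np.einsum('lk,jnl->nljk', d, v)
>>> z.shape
(29, 3, 5)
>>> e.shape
(5, 11, 29, 3)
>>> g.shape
(5, 7, 5)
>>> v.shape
(29, 5, 11)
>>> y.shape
(29, 7, 5)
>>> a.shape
(23, 29, 11)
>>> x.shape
(5, 5)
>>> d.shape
(11, 3)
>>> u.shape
(5, 3, 29, 23)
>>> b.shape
(5, 7)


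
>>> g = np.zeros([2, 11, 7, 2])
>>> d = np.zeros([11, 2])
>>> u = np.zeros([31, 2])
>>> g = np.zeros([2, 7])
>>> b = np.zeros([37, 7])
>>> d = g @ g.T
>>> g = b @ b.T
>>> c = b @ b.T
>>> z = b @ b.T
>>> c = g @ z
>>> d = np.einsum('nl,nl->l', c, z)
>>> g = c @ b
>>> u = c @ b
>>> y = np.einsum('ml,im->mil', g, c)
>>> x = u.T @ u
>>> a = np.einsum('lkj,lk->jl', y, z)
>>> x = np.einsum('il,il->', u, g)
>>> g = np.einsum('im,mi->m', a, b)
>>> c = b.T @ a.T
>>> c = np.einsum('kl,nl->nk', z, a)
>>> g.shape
(37,)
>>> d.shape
(37,)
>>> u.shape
(37, 7)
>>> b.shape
(37, 7)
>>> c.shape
(7, 37)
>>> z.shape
(37, 37)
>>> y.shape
(37, 37, 7)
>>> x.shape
()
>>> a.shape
(7, 37)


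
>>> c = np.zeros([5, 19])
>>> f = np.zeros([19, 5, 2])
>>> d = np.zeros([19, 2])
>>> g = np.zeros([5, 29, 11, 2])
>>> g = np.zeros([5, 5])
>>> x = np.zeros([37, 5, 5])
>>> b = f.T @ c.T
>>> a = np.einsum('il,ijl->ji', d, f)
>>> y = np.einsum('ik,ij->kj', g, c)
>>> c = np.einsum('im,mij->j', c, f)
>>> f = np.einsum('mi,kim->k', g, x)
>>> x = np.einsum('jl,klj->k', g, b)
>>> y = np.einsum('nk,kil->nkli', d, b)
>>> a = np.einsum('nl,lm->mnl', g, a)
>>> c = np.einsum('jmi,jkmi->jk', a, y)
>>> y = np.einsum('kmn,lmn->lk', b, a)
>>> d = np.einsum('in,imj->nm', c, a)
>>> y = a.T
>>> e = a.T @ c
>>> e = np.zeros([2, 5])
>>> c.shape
(19, 2)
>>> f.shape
(37,)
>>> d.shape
(2, 5)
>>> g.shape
(5, 5)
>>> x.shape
(2,)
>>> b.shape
(2, 5, 5)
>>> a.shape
(19, 5, 5)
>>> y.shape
(5, 5, 19)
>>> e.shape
(2, 5)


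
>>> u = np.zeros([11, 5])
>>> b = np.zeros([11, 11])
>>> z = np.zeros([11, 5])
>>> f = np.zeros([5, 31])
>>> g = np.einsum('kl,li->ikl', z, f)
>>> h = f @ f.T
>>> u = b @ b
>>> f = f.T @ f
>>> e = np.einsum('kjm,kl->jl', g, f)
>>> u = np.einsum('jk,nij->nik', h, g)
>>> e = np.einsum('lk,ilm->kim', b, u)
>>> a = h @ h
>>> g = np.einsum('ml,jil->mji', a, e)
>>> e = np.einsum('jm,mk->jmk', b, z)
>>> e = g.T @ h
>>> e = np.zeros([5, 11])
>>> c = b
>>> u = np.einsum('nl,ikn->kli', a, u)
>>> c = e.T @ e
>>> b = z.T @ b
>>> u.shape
(11, 5, 31)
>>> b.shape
(5, 11)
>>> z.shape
(11, 5)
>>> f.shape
(31, 31)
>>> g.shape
(5, 11, 31)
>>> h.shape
(5, 5)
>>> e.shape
(5, 11)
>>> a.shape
(5, 5)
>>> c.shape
(11, 11)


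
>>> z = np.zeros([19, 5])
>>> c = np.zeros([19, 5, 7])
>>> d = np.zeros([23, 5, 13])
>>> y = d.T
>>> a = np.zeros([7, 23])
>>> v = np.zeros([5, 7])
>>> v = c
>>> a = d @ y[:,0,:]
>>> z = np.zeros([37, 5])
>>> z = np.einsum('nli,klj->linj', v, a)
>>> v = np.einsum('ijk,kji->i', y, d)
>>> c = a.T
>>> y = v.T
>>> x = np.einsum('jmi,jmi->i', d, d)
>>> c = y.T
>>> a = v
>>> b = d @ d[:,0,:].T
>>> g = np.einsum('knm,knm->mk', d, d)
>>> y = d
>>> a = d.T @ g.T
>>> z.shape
(5, 7, 19, 23)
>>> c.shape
(13,)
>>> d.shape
(23, 5, 13)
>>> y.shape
(23, 5, 13)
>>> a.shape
(13, 5, 13)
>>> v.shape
(13,)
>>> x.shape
(13,)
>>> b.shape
(23, 5, 23)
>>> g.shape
(13, 23)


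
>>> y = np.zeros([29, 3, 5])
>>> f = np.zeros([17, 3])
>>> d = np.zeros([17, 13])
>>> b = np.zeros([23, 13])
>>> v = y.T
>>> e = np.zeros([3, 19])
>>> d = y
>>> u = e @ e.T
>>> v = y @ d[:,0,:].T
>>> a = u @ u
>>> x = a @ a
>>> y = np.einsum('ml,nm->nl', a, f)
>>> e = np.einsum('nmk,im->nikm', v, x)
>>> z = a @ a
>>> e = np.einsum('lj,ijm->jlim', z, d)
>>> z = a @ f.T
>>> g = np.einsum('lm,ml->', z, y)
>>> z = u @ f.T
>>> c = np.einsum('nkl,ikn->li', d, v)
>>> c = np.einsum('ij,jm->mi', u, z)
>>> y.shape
(17, 3)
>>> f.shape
(17, 3)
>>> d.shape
(29, 3, 5)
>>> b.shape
(23, 13)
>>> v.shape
(29, 3, 29)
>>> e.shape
(3, 3, 29, 5)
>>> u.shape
(3, 3)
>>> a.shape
(3, 3)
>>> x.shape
(3, 3)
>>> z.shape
(3, 17)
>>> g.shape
()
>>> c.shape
(17, 3)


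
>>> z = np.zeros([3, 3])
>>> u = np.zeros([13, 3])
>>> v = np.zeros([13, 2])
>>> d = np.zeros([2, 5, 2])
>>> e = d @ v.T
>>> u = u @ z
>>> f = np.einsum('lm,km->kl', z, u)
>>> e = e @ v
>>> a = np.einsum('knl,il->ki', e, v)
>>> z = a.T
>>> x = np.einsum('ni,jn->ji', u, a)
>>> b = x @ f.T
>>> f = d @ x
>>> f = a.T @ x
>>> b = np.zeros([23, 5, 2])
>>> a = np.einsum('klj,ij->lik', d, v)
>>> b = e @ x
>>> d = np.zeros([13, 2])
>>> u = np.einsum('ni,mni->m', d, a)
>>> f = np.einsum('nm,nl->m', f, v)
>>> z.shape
(13, 2)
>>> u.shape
(5,)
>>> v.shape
(13, 2)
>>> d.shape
(13, 2)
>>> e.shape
(2, 5, 2)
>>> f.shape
(3,)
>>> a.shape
(5, 13, 2)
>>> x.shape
(2, 3)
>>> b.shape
(2, 5, 3)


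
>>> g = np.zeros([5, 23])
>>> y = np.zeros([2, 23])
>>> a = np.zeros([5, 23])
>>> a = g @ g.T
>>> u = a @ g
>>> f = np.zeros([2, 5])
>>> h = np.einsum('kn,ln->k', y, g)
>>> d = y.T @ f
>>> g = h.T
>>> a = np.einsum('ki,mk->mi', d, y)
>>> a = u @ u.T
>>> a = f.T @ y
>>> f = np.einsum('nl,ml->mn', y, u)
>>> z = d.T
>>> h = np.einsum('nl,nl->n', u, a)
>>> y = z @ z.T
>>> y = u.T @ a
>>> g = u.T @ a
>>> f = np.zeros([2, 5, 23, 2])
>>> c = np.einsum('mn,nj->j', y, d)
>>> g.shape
(23, 23)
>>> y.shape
(23, 23)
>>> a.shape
(5, 23)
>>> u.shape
(5, 23)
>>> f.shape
(2, 5, 23, 2)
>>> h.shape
(5,)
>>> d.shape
(23, 5)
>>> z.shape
(5, 23)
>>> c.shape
(5,)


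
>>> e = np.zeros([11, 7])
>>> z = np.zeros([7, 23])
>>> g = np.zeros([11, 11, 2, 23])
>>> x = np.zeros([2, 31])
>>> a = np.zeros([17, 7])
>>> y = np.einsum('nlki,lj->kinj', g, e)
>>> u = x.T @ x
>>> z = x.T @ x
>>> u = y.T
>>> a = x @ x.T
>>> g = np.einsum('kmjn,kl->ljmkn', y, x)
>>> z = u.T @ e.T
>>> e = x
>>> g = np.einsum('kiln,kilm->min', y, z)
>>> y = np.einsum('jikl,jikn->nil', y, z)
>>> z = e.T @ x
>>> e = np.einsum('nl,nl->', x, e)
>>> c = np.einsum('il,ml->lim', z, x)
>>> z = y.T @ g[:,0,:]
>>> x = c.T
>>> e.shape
()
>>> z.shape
(7, 23, 7)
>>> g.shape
(11, 23, 7)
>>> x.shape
(2, 31, 31)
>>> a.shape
(2, 2)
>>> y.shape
(11, 23, 7)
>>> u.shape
(7, 11, 23, 2)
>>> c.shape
(31, 31, 2)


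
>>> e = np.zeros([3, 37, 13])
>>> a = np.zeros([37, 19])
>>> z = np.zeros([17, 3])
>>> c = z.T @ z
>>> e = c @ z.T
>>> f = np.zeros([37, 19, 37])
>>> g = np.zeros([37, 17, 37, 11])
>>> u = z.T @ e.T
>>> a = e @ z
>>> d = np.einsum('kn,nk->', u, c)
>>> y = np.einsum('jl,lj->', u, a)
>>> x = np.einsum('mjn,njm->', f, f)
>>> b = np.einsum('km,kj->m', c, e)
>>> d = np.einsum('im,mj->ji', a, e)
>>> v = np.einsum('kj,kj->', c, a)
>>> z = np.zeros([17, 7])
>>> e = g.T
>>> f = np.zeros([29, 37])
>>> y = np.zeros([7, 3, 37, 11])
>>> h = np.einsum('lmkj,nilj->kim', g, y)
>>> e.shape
(11, 37, 17, 37)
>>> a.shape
(3, 3)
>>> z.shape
(17, 7)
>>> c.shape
(3, 3)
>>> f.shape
(29, 37)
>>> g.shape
(37, 17, 37, 11)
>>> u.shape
(3, 3)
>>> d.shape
(17, 3)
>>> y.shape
(7, 3, 37, 11)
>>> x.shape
()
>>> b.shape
(3,)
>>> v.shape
()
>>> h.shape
(37, 3, 17)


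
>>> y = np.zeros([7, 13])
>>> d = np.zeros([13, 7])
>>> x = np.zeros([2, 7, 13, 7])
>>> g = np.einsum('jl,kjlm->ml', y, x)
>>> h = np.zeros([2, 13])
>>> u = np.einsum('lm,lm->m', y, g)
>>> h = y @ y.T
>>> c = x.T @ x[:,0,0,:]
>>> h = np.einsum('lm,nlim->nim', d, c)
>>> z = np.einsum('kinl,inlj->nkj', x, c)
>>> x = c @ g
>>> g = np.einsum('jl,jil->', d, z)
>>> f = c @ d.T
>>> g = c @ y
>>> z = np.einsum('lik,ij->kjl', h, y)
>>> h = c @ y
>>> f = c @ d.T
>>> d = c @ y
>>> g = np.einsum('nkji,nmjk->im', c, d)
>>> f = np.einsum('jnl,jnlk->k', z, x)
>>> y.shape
(7, 13)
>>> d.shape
(7, 13, 7, 13)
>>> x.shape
(7, 13, 7, 13)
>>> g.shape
(7, 13)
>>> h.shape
(7, 13, 7, 13)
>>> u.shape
(13,)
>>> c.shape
(7, 13, 7, 7)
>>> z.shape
(7, 13, 7)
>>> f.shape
(13,)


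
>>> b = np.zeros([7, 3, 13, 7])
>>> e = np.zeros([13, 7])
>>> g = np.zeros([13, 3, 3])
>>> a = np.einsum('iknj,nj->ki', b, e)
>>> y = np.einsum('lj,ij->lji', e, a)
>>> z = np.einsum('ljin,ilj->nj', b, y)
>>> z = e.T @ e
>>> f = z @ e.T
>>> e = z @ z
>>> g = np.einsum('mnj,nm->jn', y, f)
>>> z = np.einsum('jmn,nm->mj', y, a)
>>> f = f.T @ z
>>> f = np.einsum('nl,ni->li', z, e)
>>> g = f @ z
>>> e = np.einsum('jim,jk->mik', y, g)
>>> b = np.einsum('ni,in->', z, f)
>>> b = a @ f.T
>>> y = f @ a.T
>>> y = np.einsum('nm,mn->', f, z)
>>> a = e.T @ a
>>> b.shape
(3, 13)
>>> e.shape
(3, 7, 13)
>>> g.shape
(13, 13)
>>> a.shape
(13, 7, 7)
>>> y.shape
()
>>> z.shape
(7, 13)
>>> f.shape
(13, 7)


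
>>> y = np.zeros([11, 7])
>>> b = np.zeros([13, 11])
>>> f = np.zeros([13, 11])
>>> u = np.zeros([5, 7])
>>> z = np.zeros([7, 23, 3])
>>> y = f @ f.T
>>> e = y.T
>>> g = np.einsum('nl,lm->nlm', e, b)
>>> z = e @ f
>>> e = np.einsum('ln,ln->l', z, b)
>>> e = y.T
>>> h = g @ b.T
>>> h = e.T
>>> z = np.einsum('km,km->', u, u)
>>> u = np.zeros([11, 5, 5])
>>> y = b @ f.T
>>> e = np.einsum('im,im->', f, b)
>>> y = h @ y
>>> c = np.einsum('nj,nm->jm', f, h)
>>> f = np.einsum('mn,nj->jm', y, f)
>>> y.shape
(13, 13)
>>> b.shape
(13, 11)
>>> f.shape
(11, 13)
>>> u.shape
(11, 5, 5)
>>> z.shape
()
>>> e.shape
()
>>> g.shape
(13, 13, 11)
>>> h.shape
(13, 13)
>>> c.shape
(11, 13)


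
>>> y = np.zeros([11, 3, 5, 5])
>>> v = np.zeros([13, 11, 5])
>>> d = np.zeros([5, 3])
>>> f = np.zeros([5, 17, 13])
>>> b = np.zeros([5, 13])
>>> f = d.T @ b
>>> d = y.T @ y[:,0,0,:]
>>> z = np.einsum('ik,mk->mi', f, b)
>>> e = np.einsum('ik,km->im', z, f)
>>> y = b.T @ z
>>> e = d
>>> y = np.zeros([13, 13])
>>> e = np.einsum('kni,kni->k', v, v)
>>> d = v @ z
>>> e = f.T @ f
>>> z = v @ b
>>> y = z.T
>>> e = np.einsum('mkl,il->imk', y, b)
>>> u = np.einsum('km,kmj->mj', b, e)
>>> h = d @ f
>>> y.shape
(13, 11, 13)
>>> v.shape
(13, 11, 5)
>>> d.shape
(13, 11, 3)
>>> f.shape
(3, 13)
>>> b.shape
(5, 13)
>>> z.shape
(13, 11, 13)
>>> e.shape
(5, 13, 11)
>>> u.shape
(13, 11)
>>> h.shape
(13, 11, 13)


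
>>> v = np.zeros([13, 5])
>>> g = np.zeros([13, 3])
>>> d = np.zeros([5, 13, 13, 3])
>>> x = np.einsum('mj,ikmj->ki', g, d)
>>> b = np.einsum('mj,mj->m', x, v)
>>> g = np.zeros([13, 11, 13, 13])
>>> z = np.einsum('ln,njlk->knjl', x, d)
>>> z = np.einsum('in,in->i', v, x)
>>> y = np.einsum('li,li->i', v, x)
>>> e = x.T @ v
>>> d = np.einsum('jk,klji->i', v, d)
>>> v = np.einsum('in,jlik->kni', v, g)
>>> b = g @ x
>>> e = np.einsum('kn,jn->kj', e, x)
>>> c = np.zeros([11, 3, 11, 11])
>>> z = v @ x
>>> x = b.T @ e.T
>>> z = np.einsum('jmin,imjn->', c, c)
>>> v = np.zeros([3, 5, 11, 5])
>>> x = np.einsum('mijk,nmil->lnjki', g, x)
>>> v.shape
(3, 5, 11, 5)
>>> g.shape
(13, 11, 13, 13)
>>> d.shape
(3,)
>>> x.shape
(5, 5, 13, 13, 11)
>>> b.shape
(13, 11, 13, 5)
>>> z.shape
()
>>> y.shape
(5,)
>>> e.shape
(5, 13)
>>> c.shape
(11, 3, 11, 11)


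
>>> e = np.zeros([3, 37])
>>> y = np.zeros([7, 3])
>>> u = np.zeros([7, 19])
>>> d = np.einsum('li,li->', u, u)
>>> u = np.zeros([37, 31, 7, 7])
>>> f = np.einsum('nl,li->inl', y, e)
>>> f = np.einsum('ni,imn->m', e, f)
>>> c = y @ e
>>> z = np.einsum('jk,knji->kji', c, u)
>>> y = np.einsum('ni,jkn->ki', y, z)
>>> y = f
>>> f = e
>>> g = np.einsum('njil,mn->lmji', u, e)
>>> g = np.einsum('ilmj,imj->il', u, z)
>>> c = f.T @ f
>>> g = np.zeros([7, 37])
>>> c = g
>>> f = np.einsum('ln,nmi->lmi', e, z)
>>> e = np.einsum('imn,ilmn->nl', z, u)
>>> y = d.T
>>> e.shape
(7, 31)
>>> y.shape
()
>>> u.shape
(37, 31, 7, 7)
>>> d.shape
()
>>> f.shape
(3, 7, 7)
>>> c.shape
(7, 37)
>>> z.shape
(37, 7, 7)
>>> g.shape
(7, 37)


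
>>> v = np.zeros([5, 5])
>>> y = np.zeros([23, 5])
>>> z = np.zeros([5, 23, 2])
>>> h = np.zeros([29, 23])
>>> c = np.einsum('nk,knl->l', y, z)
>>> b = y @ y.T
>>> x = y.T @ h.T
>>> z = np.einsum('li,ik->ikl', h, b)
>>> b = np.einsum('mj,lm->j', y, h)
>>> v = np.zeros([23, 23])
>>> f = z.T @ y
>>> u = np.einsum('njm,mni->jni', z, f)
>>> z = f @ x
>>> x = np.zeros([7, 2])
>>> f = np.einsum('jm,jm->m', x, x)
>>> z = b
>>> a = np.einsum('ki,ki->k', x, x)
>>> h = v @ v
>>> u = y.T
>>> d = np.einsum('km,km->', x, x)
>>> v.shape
(23, 23)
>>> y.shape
(23, 5)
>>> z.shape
(5,)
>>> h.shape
(23, 23)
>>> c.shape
(2,)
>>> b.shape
(5,)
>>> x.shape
(7, 2)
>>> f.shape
(2,)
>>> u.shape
(5, 23)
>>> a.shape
(7,)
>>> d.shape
()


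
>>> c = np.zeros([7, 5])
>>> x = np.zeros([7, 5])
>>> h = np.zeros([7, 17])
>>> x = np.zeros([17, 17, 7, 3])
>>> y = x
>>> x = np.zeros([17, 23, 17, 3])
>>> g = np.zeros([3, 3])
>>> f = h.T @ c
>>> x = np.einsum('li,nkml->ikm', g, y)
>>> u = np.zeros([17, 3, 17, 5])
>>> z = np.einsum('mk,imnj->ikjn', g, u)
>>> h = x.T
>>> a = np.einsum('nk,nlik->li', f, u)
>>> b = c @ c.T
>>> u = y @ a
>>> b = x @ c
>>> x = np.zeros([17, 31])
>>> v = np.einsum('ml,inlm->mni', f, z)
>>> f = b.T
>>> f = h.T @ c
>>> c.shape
(7, 5)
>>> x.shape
(17, 31)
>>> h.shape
(7, 17, 3)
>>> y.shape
(17, 17, 7, 3)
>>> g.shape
(3, 3)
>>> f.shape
(3, 17, 5)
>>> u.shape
(17, 17, 7, 17)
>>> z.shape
(17, 3, 5, 17)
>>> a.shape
(3, 17)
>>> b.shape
(3, 17, 5)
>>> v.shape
(17, 3, 17)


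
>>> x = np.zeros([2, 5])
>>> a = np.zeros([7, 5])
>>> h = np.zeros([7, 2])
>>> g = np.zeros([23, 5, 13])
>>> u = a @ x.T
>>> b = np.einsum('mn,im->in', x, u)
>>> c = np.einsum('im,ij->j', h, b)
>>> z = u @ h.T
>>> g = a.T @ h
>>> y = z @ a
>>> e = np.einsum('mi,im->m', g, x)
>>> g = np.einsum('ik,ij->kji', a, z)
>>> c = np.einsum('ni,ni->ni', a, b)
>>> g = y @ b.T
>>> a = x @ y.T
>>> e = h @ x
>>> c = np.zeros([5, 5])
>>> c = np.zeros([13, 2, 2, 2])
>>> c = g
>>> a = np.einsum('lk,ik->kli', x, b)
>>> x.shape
(2, 5)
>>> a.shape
(5, 2, 7)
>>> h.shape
(7, 2)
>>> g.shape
(7, 7)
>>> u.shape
(7, 2)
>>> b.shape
(7, 5)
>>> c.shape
(7, 7)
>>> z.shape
(7, 7)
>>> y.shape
(7, 5)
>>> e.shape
(7, 5)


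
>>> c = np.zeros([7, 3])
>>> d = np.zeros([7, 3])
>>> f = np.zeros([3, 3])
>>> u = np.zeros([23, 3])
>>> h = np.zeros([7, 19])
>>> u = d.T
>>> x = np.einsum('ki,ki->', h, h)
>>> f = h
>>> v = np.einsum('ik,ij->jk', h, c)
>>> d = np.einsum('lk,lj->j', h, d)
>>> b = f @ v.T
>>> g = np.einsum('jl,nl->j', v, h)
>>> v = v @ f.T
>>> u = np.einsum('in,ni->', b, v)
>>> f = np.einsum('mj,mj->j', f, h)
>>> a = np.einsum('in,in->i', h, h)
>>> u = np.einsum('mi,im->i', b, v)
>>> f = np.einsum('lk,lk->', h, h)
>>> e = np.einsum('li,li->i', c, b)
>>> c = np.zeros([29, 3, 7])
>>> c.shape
(29, 3, 7)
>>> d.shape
(3,)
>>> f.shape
()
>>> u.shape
(3,)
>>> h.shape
(7, 19)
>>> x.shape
()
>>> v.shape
(3, 7)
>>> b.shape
(7, 3)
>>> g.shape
(3,)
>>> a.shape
(7,)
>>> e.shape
(3,)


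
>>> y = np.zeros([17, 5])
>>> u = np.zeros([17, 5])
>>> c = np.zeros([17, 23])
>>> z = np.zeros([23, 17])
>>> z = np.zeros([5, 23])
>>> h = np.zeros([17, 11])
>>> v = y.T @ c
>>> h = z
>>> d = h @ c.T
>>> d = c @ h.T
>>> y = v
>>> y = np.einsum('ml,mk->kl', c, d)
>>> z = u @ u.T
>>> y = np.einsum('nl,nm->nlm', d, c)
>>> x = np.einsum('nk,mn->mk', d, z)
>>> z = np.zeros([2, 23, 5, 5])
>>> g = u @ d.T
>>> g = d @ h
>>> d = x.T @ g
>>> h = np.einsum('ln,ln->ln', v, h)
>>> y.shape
(17, 5, 23)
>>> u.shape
(17, 5)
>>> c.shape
(17, 23)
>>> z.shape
(2, 23, 5, 5)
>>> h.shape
(5, 23)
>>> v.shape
(5, 23)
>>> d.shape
(5, 23)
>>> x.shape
(17, 5)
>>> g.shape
(17, 23)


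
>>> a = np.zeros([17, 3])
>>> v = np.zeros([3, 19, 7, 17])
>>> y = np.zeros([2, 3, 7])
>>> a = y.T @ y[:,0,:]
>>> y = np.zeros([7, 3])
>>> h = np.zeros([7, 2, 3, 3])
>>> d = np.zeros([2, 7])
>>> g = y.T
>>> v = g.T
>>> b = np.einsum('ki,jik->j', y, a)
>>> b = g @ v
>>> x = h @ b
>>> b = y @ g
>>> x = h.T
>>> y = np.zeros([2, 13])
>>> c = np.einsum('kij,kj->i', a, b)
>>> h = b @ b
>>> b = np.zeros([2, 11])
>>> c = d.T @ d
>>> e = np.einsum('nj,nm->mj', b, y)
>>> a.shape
(7, 3, 7)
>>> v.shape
(7, 3)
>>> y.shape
(2, 13)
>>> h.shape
(7, 7)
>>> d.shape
(2, 7)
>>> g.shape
(3, 7)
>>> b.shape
(2, 11)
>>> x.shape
(3, 3, 2, 7)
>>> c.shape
(7, 7)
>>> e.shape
(13, 11)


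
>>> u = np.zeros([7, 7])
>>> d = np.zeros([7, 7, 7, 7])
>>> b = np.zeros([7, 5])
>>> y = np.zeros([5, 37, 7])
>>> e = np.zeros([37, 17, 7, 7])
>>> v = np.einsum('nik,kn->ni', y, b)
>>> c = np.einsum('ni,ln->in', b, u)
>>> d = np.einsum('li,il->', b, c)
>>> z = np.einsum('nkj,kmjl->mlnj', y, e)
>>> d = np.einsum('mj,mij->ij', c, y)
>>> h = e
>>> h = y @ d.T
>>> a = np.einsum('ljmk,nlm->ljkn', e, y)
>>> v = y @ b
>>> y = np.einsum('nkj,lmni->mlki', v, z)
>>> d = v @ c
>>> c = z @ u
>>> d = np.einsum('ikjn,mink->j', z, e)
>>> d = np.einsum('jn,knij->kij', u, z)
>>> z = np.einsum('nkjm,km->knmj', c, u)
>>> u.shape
(7, 7)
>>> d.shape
(17, 5, 7)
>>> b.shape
(7, 5)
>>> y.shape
(7, 17, 37, 7)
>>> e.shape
(37, 17, 7, 7)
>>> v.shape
(5, 37, 5)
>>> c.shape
(17, 7, 5, 7)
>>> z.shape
(7, 17, 7, 5)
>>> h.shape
(5, 37, 37)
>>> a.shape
(37, 17, 7, 5)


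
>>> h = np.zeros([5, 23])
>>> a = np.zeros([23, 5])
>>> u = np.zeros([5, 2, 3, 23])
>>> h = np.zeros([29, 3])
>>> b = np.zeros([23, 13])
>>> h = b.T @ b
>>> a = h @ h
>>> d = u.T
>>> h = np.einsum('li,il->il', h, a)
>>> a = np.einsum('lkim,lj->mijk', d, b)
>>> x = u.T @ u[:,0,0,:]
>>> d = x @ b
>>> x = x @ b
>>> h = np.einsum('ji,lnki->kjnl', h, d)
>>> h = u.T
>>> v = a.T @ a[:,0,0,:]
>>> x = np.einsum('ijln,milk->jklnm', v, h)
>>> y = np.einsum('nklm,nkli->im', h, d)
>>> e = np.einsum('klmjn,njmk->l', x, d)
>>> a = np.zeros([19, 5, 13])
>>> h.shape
(23, 3, 2, 5)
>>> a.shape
(19, 5, 13)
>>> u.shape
(5, 2, 3, 23)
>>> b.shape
(23, 13)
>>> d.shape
(23, 3, 2, 13)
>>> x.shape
(13, 5, 2, 3, 23)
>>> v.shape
(3, 13, 2, 3)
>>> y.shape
(13, 5)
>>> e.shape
(5,)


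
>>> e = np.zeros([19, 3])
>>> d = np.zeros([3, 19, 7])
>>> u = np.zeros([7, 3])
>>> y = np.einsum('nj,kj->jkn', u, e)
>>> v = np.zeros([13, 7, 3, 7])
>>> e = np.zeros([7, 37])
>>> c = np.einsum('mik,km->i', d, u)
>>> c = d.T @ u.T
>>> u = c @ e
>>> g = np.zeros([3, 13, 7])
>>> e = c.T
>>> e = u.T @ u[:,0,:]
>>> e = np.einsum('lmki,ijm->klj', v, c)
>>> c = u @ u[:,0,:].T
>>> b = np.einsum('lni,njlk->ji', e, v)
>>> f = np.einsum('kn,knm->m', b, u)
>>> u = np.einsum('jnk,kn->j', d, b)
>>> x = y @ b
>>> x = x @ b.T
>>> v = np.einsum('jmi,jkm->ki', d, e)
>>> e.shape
(3, 13, 19)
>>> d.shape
(3, 19, 7)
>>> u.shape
(3,)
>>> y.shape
(3, 19, 7)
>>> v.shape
(13, 7)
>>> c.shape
(7, 19, 7)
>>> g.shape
(3, 13, 7)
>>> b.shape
(7, 19)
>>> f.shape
(37,)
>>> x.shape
(3, 19, 7)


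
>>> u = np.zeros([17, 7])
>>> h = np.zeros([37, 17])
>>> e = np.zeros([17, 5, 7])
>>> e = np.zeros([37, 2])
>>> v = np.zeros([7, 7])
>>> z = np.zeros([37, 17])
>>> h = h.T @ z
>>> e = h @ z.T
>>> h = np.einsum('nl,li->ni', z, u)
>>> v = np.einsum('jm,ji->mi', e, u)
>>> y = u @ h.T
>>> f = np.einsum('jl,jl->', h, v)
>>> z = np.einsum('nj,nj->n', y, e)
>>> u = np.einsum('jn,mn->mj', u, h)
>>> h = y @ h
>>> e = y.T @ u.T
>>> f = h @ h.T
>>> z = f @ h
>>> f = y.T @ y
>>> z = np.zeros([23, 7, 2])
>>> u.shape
(37, 17)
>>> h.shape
(17, 7)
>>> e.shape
(37, 37)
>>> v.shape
(37, 7)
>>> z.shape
(23, 7, 2)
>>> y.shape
(17, 37)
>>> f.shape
(37, 37)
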